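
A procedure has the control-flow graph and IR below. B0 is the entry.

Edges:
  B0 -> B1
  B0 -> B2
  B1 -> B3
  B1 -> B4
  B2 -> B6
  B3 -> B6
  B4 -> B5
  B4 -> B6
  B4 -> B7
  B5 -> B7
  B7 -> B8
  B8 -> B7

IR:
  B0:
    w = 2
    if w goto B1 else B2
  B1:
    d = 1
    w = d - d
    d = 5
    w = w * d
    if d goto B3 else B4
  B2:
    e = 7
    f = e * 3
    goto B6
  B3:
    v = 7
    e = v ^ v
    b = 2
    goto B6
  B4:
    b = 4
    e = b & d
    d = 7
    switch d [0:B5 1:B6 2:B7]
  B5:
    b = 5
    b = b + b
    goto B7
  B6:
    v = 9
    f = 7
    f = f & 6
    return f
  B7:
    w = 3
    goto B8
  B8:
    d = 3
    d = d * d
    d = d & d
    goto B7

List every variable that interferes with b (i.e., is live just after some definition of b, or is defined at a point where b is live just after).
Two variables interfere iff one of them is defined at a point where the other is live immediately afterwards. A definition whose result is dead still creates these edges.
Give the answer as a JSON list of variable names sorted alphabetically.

def/use:
  B0: {w} / ∅
  B1: {d,w} / ∅
  B2: {e,f} / ∅
  B3: {b,e,v} / ∅
  B4: {b,d,e} / {d}
  B5: {b} / ∅
  B6: {f,v} / ∅
  B7: {w} / ∅
  B8: {d} / ∅

Backward fixpoint:
  B0 li=∅ lo=∅
  B1 li=∅ lo={d}
  B2 li=∅ lo=∅
  B3 li=∅ lo=∅
  B4 li={d} lo=∅
  B5 li=∅ lo=∅
  B6 li=∅ lo=∅
  B7 li=∅ lo=∅
  B8 li=∅ lo=∅

Interfere edges:
  b: {d}
  d: {b,w}
  e: ∅
  f: ∅
  v: ∅
  w: {d}

N(b) = ["d"]

Answer: ["d"]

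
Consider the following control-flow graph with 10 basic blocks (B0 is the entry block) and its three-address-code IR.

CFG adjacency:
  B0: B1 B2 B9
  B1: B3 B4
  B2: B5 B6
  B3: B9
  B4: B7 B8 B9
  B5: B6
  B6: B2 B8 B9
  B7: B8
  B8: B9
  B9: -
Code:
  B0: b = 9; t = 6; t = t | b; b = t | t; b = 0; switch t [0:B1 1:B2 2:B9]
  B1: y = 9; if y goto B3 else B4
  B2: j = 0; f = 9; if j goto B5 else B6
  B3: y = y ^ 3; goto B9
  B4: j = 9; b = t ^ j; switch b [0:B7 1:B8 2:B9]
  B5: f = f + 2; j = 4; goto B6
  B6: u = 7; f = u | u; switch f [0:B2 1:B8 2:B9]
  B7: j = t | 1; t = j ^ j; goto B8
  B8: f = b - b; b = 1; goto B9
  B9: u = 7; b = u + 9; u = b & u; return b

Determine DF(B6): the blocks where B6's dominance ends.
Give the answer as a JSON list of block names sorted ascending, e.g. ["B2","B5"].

idom tree: B1←B0 B2←B0 B3←B1 B4←B1 B5←B2 B6←B2 B7←B4 B8←B0 B9←B0
Join-block Dom:
  B2: preds {B0,B6}: {B0} ∩ {B0,B2,B6} = {B0}; idom=B0
  B6: preds {B2,B5}: {B0,B2} ∩ {B0,B2,B5} = {B0,B2}; idom=B2
  B8: preds {B4,B6,B7}: {B0,B1,B4} ∩ {B0,B2,B6} ∩ {B0,B1,B4,B7} = {B0}; idom=B0
  B9: preds {B0,B3,B4,B6,B8}: {B0} ∩ {B0,B1,B3} ∩ {B0,B1,B4} ∩ {B0,B2,B6} ∩ {B0,B8} = {B0}; idom=B0

Frontier:
  join B2 pred B0: · stop@B0
  join B2 pred B6: B6→B2 stop@B0
  join B6 pred B2: · stop@B2
  join B6 pred B5: B5 stop@B2
  join B8 pred B4: B4→B1 stop@B0
  join B8 pred B6: B6→B2 stop@B0
  join B8 pred B7: B7→B4→B1 stop@B0
  join B9 pred B0: · stop@B0
  join B9 pred B3: B3→B1 stop@B0
  join B9 pred B4: B4→B1 stop@B0
  join B9 pred B6: B6→B2 stop@B0
  join B9 pred B8: B8 stop@B0
  B0: DF=∅
  B1: DF={B8,B9}
  B2: DF={B2,B8,B9}
  B3: DF={B9}
  B4: DF={B8,B9}
  B5: DF={B6}
  B6: DF={B2,B8,B9}
  B7: DF={B8}
  B8: DF={B9}
  B9: DF=∅

DF(B6) = ["B2", "B8", "B9"]

Answer: ["B2", "B8", "B9"]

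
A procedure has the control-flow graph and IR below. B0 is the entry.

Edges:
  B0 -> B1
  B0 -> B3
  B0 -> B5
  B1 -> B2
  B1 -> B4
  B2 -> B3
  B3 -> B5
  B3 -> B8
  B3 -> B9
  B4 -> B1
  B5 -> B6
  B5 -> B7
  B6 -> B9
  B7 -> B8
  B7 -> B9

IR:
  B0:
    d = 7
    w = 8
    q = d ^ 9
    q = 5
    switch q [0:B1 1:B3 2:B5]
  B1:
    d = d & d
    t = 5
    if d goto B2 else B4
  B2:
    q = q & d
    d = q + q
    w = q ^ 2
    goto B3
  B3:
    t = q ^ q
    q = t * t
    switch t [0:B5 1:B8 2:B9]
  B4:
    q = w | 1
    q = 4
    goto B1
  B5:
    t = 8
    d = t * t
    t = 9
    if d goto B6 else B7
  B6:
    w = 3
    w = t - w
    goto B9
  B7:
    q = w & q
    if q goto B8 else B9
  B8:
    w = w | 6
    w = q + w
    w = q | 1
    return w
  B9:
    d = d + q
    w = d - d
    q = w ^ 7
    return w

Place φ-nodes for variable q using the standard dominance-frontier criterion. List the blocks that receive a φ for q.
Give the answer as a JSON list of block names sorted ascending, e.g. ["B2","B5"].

idom tree: B1←B0 B2←B1 B3←B0 B4←B1 B5←B0 B6←B5 B7←B5 B8←B0 B9←B0
Dom at joins:
  B1: preds {B0,B4}: {B0} ∩ {B0,B1,B4} = {B0}; idom=B0
  B3: preds {B0,B2}: {B0} ∩ {B0,B1,B2} = {B0}; idom=B0
  B5: preds {B0,B3}: {B0} ∩ {B0,B3} = {B0}; idom=B0
  B8: preds {B3,B7}: {B0,B3} ∩ {B0,B5,B7} = {B0}; idom=B0
  B9: preds {B3,B6,B7}: {B0,B3} ∩ {B0,B5,B6} ∩ {B0,B5,B7} = {B0}; idom=B0

DF walk-up:
  B1←B0: walk · to B0
  B1←B4: walk B4→B1 to B0
  B3←B0: walk · to B0
  B3←B2: walk B2→B1 to B0
  B5←B0: walk · to B0
  B5←B3: walk B3 to B0
  B8←B3: walk B3 to B0
  B8←B7: walk B7→B5 to B0
  B9←B3: walk B3 to B0
  B9←B6: walk B6→B5 to B0
  B9←B7: walk B7→B5 to B0
  B0: DF=∅
  B1: DF={B1,B3}
  B2: DF={B3}
  B3: DF={B5,B8,B9}
  B4: DF={B1}
  B5: DF={B8,B9}
  B6: DF={B9}
  B7: DF={B8,B9}
  B8: DF=∅
  B9: DF=∅

φ for q: defs {B0,B2,B3,B4,B7,B9}
  DF⁺ = {B1,B3,B5,B8,B9}

Answer: ["B1", "B3", "B5", "B8", "B9"]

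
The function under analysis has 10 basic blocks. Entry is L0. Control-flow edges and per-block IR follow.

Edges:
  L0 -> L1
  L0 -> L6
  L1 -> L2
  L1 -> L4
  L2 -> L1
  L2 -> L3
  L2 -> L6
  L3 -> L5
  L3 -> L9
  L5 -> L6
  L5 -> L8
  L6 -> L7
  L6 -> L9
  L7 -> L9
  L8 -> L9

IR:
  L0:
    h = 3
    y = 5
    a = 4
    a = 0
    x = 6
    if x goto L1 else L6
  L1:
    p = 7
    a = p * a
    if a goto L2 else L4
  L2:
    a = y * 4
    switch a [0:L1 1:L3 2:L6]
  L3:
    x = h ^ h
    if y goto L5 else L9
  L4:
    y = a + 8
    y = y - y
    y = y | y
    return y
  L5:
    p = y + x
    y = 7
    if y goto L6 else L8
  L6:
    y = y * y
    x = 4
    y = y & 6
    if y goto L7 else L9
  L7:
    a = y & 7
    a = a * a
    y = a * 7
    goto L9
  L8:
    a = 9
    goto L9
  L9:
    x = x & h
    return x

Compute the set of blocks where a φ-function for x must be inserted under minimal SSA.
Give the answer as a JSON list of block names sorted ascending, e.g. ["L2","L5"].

idom tree: L1←L0 L2←L1 L3←L2 L4←L1 L5←L3 L6←L0 L7←L6 L8←L5 L9←L0
Join-block Dom:
  L1: preds {L0,L2}: {L0} ∩ {L0,L1,L2} = {L0}; idom=L0
  L6: preds {L0,L2,L5}: {L0} ∩ {L0,L1,L2} ∩ {L0,L1,L2,L3,L5} = {L0}; idom=L0
  L9: preds {L3,L6,L7,L8}: {L0,L1,L2,L3} ∩ {L0,L6} ∩ {L0,L6,L7} ∩ {L0,L1,L2,L3,L5,L8} = {L0}; idom=L0

DF derivation:
  L1←L0: walk · to L0
  L1←L2: walk L2→L1 to L0
  L6←L0: walk · to L0
  L6←L2: walk L2→L1 to L0
  L6←L5: walk L5→L3→L2→L1 to L0
  L9←L3: walk L3→L2→L1 to L0
  L9←L6: walk L6 to L0
  L9←L7: walk L7→L6 to L0
  L9←L8: walk L8→L5→L3→L2→L1 to L0
  L0: DF=∅
  L1: DF={L1,L6,L9}
  L2: DF={L1,L6,L9}
  L3: DF={L6,L9}
  L4: DF=∅
  L5: DF={L6,L9}
  L6: DF={L9}
  L7: DF={L9}
  L8: DF={L9}
  L9: DF=∅

φ for x: defs {L0,L3,L6,L9}
  DF⁺ = {L6,L9}

Answer: ["L6", "L9"]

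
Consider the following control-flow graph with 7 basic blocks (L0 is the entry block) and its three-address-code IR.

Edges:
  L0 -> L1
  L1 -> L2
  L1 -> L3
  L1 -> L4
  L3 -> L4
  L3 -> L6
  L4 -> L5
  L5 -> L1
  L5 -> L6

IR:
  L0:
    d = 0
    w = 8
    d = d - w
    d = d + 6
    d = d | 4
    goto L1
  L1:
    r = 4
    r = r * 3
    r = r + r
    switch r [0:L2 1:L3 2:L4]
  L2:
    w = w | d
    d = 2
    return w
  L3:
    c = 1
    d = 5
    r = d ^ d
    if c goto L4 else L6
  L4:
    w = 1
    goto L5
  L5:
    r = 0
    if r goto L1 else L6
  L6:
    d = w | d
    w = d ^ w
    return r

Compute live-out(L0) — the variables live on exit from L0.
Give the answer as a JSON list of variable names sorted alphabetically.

Answer: ["d", "w"]

Derivation:
Per-block:
  L0 def {d,w} use ∅
  L1 def {r} use ∅
  L2 def {d,w} use {d,w}
  L3 def {c,d,r} use ∅
  L4 def {w} use ∅
  L5 def {r} use ∅
  L6 def {d,w} use {d,r,w}

Backward fixpoint:
  L0 li=∅ lo={d,w}
  L1 li={d,w} lo={d,w}
  L2 li={d,w} lo=∅
  L3 li={w} lo={d,r,w}
  L4 li={d} lo={d,w}
  L5 li={d,w} lo={d,r,w}
  L6 li={d,r,w} lo=∅

live-out(L0) = ["d", "w"]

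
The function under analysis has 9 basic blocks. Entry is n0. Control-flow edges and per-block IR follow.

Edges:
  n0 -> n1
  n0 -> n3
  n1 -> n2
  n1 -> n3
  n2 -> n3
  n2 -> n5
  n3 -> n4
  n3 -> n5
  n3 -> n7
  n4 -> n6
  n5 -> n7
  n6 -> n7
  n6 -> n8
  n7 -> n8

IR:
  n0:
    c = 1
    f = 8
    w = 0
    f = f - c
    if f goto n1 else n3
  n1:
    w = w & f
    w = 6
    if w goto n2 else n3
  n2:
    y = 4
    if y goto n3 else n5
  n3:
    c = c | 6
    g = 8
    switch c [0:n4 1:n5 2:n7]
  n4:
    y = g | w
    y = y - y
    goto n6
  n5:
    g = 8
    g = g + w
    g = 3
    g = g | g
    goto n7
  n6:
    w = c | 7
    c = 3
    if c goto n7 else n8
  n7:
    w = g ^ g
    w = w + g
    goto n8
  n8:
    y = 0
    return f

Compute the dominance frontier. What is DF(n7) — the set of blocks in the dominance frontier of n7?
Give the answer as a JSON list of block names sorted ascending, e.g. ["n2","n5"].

Answer: ["n8"]

Working:
idom tree: n1←n0 n2←n1 n3←n0 n4←n3 n5←n0 n6←n4 n7←n0 n8←n0
Dom∩ at merges:
  n3: preds {n0,n1,n2}: {n0} ∩ {n0,n1} ∩ {n0,n1,n2} = {n0}; idom=n0
  n5: preds {n2,n3}: {n0,n1,n2} ∩ {n0,n3} = {n0}; idom=n0
  n7: preds {n3,n5,n6}: {n0,n3} ∩ {n0,n5} ∩ {n0,n3,n4,n6} = {n0}; idom=n0
  n8: preds {n6,n7}: {n0,n3,n4,n6} ∩ {n0,n7} = {n0}; idom=n0

Frontier:
  join n3 pred n0: · stop@n0
  join n3 pred n1: n1 stop@n0
  join n3 pred n2: n2→n1 stop@n0
  join n5 pred n2: n2→n1 stop@n0
  join n5 pred n3: n3 stop@n0
  join n7 pred n3: n3 stop@n0
  join n7 pred n5: n5 stop@n0
  join n7 pred n6: n6→n4→n3 stop@n0
  join n8 pred n6: n6→n4→n3 stop@n0
  join n8 pred n7: n7 stop@n0
  n0 → ∅
  n1 → {n3,n5}
  n2 → {n3,n5}
  n3 → {n5,n7,n8}
  n4 → {n7,n8}
  n5 → {n7}
  n6 → {n7,n8}
  n7 → {n8}
  n8 → ∅

DF(n7) = ["n8"]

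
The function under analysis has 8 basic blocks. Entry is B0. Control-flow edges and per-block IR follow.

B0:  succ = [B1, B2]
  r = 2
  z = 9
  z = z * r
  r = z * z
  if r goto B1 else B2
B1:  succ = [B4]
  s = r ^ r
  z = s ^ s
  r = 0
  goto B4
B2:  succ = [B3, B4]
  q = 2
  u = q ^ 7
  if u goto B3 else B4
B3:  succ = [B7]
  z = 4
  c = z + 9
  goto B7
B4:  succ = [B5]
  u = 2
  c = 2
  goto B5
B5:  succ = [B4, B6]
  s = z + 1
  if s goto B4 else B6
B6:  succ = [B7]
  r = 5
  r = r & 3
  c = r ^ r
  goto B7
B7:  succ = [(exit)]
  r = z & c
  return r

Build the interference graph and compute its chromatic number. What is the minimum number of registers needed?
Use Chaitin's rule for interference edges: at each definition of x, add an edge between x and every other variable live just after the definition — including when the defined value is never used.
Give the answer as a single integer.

Per-block:
  B0 def {r,z} use ∅
  B1 def {r,s,z} use {r}
  B2 def {q,u} use ∅
  B3 def {c,z} use ∅
  B4 def {c,u} use ∅
  B5 def {s} use {z}
  B6 def {c,r} use ∅
  B7 def {r} use {c,z}

Live sets:
  B0: in=∅ out={r,z}
  B1: in={r} out={z}
  B2: in={z} out={z}
  B3: in=∅ out={c,z}
  B4: in={z} out={z}
  B5: in={z} out={z}
  B6: in={z} out={c,z}
  B7: in={c,z} out=∅

Interference:
  c↔{z}
  q↔{z}
  r↔{z}
  s↔{z}
  u↔{z}
  z↔{c,q,r,s,u}

Chromatic number:
  lower bound: {c,z} mutually conflict ⇒ χ ≥ 2
  2-colouring: r0={z}  r1={c,q,r,s,u}
  χ = 2

Answer: 2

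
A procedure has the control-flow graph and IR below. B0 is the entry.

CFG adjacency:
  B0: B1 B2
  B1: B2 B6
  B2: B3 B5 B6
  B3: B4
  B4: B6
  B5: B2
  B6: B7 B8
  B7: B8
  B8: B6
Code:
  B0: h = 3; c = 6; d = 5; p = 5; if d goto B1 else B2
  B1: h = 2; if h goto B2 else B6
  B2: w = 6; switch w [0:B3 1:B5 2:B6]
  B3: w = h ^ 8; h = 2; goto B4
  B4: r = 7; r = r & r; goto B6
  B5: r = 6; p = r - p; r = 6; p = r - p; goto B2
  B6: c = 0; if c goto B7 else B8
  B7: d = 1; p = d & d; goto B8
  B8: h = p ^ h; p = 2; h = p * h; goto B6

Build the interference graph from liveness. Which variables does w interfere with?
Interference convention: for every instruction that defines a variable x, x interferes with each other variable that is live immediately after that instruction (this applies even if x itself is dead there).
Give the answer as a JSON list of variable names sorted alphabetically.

Answer: ["h", "p"]

Derivation:
Block summaries:
  B0 def {c,d,h,p} use ∅
  B1 def {h} use ∅
  B2 def {w} use ∅
  B3 def {h,w} use {h}
  B4 def {r} use ∅
  B5 def {p,r} use {p}
  B6 def {c} use ∅
  B7 def {d,p} use ∅
  B8 def {h,p} use {h,p}

Backward fixpoint:
  B0 li=∅ lo={h,p}
  B1 li={p} lo={h,p}
  B2 li={h,p} lo={h,p}
  B3 li={h,p} lo={h,p}
  B4 li={h,p} lo={h,p}
  B5 li={h,p} lo={h,p}
  B6 li={h,p} lo={h,p}
  B7 li={h} lo={h,p}
  B8 li={h,p} lo={h,p}

Conflict graph:
  c: {h,p}
  d: {h,p}
  h: {c,d,p,r,w}
  p: {c,d,h,r,w}
  r: {h,p}
  w: {h,p}

N(w) = ["h", "p"]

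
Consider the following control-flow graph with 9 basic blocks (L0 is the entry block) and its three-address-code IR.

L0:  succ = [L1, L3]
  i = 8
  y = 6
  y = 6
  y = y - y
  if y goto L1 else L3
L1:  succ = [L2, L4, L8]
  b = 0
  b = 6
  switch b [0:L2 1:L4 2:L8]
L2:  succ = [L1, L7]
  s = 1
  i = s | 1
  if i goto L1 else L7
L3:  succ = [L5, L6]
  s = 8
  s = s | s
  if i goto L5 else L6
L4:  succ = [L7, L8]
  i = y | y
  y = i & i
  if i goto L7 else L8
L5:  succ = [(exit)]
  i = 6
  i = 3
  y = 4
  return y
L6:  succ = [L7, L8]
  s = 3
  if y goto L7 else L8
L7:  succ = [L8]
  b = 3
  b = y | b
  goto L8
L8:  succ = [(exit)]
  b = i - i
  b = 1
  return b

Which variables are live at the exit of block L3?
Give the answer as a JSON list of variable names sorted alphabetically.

Block summaries:
  L0 def {i,y} use ∅
  L1 def {b} use ∅
  L2 def {i,s} use ∅
  L3 def {s} use {i}
  L4 def {i,y} use {y}
  L5 def {i,y} use ∅
  L6 def {s} use {y}
  L7 def {b} use {y}
  L8 def {b} use {i}

Live sets:
  L0: in=∅ out={i,y}
  L1: in={i,y} out={i,y}
  L2: in={y} out={i,y}
  L3: in={i,y} out={i,y}
  L4: in={y} out={i,y}
  L5: in=∅ out=∅
  L6: in={i,y} out={i,y}
  L7: in={i,y} out={i}
  L8: in={i} out=∅

live-out(L3) = ["i", "y"]

Answer: ["i", "y"]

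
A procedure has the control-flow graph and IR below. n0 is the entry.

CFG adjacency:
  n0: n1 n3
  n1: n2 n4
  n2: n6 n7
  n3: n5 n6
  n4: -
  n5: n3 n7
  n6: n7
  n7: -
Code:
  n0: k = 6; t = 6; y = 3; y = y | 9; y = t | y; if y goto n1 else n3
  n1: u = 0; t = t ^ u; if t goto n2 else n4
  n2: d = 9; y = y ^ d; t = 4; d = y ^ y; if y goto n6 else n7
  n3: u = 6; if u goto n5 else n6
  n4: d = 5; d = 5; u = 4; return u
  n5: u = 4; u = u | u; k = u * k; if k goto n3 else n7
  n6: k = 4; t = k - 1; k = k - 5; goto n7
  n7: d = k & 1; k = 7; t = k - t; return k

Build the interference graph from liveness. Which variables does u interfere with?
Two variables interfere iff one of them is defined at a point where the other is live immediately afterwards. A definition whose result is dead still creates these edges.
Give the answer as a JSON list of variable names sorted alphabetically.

def/use:
  n0 def {k,t,y} use ∅
  n1 def {t,u} use {t}
  n2 def {d,t,y} use {y}
  n3 def {u} use ∅
  n4 def {d,u} use ∅
  n5 def {k,u} use {k}
  n6 def {k,t} use ∅
  n7 def {d,k,t} use {k,t}

Liveness:
  live n0: ∅→{k,t,y}
  live n1: {k,t,y}→{k,y}
  live n2: {k,y}→{k,t}
  live n3: {k,t}→{k,t}
  live n4: ∅→∅
  live n5: {k,t}→{k,t}
  live n6: ∅→{k,t}
  live n7: {k,t}→∅

Interfere edges:
  d: {k,t,y}
  k: {d,t,u,y}
  t: {d,k,u,y}
  u: {k,t,y}
  y: {d,k,t,u}

N(u) = ["k", "t", "y"]

Answer: ["k", "t", "y"]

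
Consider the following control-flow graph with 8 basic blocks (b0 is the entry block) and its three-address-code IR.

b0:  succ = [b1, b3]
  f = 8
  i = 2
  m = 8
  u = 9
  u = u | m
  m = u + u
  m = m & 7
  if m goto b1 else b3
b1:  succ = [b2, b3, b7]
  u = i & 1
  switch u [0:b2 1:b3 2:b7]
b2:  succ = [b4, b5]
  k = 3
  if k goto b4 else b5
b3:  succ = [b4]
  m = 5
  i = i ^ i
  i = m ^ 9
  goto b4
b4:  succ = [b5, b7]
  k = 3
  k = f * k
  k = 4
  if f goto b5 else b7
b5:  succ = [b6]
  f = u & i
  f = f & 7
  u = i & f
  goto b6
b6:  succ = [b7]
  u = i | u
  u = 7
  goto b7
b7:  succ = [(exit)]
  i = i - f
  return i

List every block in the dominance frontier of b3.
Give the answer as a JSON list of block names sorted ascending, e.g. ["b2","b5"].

idom tree: b1←b0 b2←b1 b3←b0 b4←b0 b5←b0 b6←b5 b7←b0
Dom at joins:
  b3: preds {b0,b1}: {b0} ∩ {b0,b1} = {b0}; idom=b0
  b4: preds {b2,b3}: {b0,b1,b2} ∩ {b0,b3} = {b0}; idom=b0
  b5: preds {b2,b4}: {b0,b1,b2} ∩ {b0,b4} = {b0}; idom=b0
  b7: preds {b1,b4,b6}: {b0,b1} ∩ {b0,b4} ∩ {b0,b5,b6} = {b0}; idom=b0

DF derivation:
  join b3 pred b0: · stop@b0
  join b3 pred b1: b1 stop@b0
  join b4 pred b2: b2→b1 stop@b0
  join b4 pred b3: b3 stop@b0
  join b5 pred b2: b2→b1 stop@b0
  join b5 pred b4: b4 stop@b0
  join b7 pred b1: b1 stop@b0
  join b7 pred b4: b4 stop@b0
  join b7 pred b6: b6→b5 stop@b0
  b0 → ∅
  b1 → {b3,b4,b5,b7}
  b2 → {b4,b5}
  b3 → {b4}
  b4 → {b5,b7}
  b5 → {b7}
  b6 → {b7}
  b7 → ∅

DF(b3) = ["b4"]

Answer: ["b4"]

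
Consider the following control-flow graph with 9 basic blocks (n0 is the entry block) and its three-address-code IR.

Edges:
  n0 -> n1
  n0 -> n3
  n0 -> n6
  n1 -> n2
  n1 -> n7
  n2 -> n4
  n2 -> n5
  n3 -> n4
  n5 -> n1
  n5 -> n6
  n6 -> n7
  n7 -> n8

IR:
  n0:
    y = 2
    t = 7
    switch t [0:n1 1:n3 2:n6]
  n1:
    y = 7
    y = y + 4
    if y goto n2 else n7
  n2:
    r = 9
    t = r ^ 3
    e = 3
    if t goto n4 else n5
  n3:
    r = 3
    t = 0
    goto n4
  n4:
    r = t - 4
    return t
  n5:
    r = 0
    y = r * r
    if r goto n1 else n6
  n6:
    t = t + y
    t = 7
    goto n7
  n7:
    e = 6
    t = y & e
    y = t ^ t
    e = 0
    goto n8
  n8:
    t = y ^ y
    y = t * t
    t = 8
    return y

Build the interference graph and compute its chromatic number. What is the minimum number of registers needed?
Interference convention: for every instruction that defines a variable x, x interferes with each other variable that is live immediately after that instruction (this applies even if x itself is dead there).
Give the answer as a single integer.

def/use:
  n0: def={t,y} ue=∅
  n1: def={y} ue=∅
  n2: def={e,r,t} ue=∅
  n3: def={r,t} ue=∅
  n4: def={r} ue={t}
  n5: def={r,y} ue=∅
  n6: def={t} ue={t,y}
  n7: def={e,t,y} ue={y}
  n8: def={t,y} ue={y}

Backward fixpoint:
  n0: in=∅ out={t,y}
  n1: in=∅ out={y}
  n2: in=∅ out={t}
  n3: in=∅ out={t}
  n4: in={t} out=∅
  n5: in={t} out={t,y}
  n6: in={t,y} out={y}
  n7: in={y} out={y}
  n8: in={y} out=∅

Interfere edges:
  e — {t,y}
  r — {t,y}
  t — {e,r,y}
  y — {e,r,t}

Colouring:
  {e,t,y} pairwise interfere (3-clique) ⇒ χ ≥ 3
  3-colouring: R0={t}  R1={y}  R2={e,r}
  χ = 3

Answer: 3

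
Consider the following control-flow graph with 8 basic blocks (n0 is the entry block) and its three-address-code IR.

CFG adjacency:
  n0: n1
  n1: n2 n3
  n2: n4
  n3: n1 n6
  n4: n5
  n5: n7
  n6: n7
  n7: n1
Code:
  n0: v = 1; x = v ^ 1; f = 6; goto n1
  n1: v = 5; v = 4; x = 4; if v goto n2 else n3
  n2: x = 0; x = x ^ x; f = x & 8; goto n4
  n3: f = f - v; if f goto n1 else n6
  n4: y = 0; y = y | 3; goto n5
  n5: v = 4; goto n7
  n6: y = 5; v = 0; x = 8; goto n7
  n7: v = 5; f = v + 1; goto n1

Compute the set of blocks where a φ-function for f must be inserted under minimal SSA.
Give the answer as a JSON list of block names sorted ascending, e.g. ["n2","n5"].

idom tree: n1←n0 n2←n1 n3←n1 n4←n2 n5←n4 n6←n3 n7←n1
Dom at joins:
  n1: preds {n0,n3,n7}: {n0} ∩ {n0,n1,n3} ∩ {n0,n1,n7} = {n0}; idom=n0
  n7: preds {n5,n6}: {n0,n1,n2,n4,n5} ∩ {n0,n1,n3,n6} = {n0,n1}; idom=n1

DF derivation:
  join n1 pred n0: · stop@n0
  join n1 pred n3: n3→n1 stop@n0
  join n1 pred n7: n7→n1 stop@n0
  join n7 pred n5: n5→n4→n2 stop@n1
  join n7 pred n6: n6→n3 stop@n1
  n0 → ∅
  n1 → {n1}
  n2 → {n7}
  n3 → {n1,n7}
  n4 → {n7}
  n5 → {n7}
  n6 → {n7}
  n7 → {n1}

φ for f: defs {n0,n2,n3,n7}
  DF⁺ = {n1,n7}

Answer: ["n1", "n7"]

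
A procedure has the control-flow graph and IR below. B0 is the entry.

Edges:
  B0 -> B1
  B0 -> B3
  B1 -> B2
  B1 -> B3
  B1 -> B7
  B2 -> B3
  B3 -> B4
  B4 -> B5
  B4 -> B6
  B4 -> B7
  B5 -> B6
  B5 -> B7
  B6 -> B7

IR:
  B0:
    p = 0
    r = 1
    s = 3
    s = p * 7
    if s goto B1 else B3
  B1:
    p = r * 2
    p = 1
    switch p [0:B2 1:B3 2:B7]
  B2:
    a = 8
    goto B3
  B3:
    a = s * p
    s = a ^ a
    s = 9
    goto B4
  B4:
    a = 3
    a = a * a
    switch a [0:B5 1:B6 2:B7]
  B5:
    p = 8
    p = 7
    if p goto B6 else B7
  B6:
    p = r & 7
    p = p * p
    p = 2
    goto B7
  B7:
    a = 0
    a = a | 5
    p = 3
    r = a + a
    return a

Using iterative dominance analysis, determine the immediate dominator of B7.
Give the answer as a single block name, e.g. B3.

Answer: B0

Derivation:
idom tree: B1←B0 B2←B1 B3←B0 B4←B3 B5←B4 B6←B4 B7←B0
Dom∩ at merges:
  B3: preds {B0,B1,B2}: {B0} ∩ {B0,B1} ∩ {B0,B1,B2} = {B0}; idom=B0
  B6: preds {B4,B5}: {B0,B3,B4} ∩ {B0,B3,B4,B5} = {B0,B3,B4}; idom=B4
  B7: preds {B1,B4,B5,B6}: {B0,B1} ∩ {B0,B3,B4} ∩ {B0,B3,B4,B5} ∩ {B0,B3,B4,B6} = {B0}; idom=B0

idom(B7) = B0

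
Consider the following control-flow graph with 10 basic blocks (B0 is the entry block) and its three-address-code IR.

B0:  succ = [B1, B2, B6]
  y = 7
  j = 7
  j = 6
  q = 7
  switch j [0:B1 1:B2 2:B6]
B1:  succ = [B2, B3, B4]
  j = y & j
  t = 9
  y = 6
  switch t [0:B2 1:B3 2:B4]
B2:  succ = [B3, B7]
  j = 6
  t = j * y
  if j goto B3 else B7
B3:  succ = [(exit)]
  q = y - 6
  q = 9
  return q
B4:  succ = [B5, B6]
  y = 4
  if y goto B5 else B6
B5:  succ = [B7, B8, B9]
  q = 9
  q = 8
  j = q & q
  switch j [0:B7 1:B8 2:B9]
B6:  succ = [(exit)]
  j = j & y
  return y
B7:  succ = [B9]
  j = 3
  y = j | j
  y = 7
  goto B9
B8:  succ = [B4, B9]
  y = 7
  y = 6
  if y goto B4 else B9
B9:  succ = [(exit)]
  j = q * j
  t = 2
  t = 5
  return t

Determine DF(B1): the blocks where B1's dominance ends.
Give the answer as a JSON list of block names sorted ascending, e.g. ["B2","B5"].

idom tree: B1←B0 B2←B0 B3←B0 B4←B1 B5←B4 B6←B0 B7←B0 B8←B5 B9←B0
Dom∩ at merges:
  B2: preds {B0,B1}: {B0} ∩ {B0,B1} = {B0}; idom=B0
  B3: preds {B1,B2}: {B0,B1} ∩ {B0,B2} = {B0}; idom=B0
  B4: preds {B1,B8}: {B0,B1} ∩ {B0,B1,B4,B5,B8} = {B0,B1}; idom=B1
  B6: preds {B0,B4}: {B0} ∩ {B0,B1,B4} = {B0}; idom=B0
  B7: preds {B2,B5}: {B0,B2} ∩ {B0,B1,B4,B5} = {B0}; idom=B0
  B9: preds {B5,B7,B8}: {B0,B1,B4,B5} ∩ {B0,B7} ∩ {B0,B1,B4,B5,B8} = {B0}; idom=B0

Frontier:
  join B2 pred B0: · stop@B0
  join B2 pred B1: B1 stop@B0
  join B3 pred B1: B1 stop@B0
  join B3 pred B2: B2 stop@B0
  join B4 pred B1: · stop@B1
  join B4 pred B8: B8→B5→B4 stop@B1
  join B6 pred B0: · stop@B0
  join B6 pred B4: B4→B1 stop@B0
  join B7 pred B2: B2 stop@B0
  join B7 pred B5: B5→B4→B1 stop@B0
  join B9 pred B5: B5→B4→B1 stop@B0
  join B9 pred B7: B7 stop@B0
  join B9 pred B8: B8→B5→B4→B1 stop@B0
  B0 → ∅
  B1 → {B2,B3,B6,B7,B9}
  B2 → {B3,B7}
  B3 → ∅
  B4 → {B4,B6,B7,B9}
  B5 → {B4,B7,B9}
  B6 → ∅
  B7 → {B9}
  B8 → {B4,B9}
  B9 → ∅

DF(B1) = ["B2", "B3", "B6", "B7", "B9"]

Answer: ["B2", "B3", "B6", "B7", "B9"]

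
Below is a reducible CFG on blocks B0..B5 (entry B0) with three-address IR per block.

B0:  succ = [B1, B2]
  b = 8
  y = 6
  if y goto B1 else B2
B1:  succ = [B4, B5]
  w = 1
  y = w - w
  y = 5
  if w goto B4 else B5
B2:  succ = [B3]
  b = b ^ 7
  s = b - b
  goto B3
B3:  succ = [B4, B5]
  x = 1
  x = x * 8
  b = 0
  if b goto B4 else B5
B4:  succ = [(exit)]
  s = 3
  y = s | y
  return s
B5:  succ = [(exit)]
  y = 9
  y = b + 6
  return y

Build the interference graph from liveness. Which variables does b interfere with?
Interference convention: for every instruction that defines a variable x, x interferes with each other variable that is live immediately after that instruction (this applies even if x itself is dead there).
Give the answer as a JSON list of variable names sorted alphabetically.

Answer: ["w", "y"]

Working:
Per-block:
  B0 def {b,y} use ∅
  B1 def {w,y} use ∅
  B2 def {b,s} use {b}
  B3 def {b,x} use ∅
  B4 def {s,y} use {y}
  B5 def {y} use {b}

Live sets:
  live B0: ∅→{b,y}
  live B1: {b}→{b,y}
  live B2: {b,y}→{y}
  live B3: {y}→{b,y}
  live B4: {y}→∅
  live B5: {b}→∅

Interference:
  b↔{w,y}
  s↔{y}
  w↔{b,y}
  x↔{y}
  y↔{b,s,w,x}

N(b) = ["w", "y"]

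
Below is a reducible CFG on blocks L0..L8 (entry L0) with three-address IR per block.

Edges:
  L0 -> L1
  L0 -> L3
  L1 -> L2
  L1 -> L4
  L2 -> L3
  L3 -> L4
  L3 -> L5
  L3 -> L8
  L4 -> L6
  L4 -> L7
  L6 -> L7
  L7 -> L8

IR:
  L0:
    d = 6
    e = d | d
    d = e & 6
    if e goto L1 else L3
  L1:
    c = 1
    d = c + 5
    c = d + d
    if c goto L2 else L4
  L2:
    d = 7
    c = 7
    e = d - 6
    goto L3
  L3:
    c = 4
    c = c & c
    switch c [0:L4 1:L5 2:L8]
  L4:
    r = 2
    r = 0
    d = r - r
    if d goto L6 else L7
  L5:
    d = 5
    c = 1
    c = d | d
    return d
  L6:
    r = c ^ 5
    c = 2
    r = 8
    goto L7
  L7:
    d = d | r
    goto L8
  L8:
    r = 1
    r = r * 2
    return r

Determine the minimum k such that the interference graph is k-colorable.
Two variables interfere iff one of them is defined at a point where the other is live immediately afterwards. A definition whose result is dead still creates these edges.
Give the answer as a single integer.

Block summaries:
  L0: def={d,e} ue=∅
  L1: def={c,d} ue=∅
  L2: def={c,d,e} ue=∅
  L3: def={c} ue=∅
  L4: def={d,r} ue=∅
  L5: def={c,d} ue=∅
  L6: def={c,r} ue={c}
  L7: def={d} ue={d,r}
  L8: def={r} ue=∅

Liveness:
  L0: in=∅ out=∅
  L1: in=∅ out={c}
  L2: in=∅ out=∅
  L3: in=∅ out={c}
  L4: in={c} out={c,d,r}
  L5: in=∅ out=∅
  L6: in={c,d} out={d,r}
  L7: in={d,r} out=∅
  L8: in=∅ out=∅

Interference:
  c↔{d,r}
  d↔{c,e,r}
  e↔{d}
  r↔{c,d}

Registers:
  {c,d,r} pairwise interfere (3-clique) ⇒ χ ≥ 3
  assign c→R1 d→R0 e→R1 r→R2 — no edge inside a register ⇒ χ ≤ 3
  χ = 3

Answer: 3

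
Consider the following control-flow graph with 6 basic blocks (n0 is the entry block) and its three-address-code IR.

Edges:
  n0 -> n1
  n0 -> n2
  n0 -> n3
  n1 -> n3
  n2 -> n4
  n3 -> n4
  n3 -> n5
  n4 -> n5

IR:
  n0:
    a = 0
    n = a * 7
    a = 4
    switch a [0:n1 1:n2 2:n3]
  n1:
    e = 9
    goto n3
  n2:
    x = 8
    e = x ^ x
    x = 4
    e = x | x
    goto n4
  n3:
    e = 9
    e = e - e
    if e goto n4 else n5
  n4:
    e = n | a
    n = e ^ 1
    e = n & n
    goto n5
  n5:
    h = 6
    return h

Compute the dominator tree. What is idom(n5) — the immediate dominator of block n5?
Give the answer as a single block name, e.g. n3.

idom tree: n1←n0 n2←n0 n3←n0 n4←n0 n5←n0
Dom at joins:
  n3: preds {n0,n1}: {n0} ∩ {n0,n1} = {n0}; idom=n0
  n4: preds {n2,n3}: {n0,n2} ∩ {n0,n3} = {n0}; idom=n0
  n5: preds {n3,n4}: {n0,n3} ∩ {n0,n4} = {n0}; idom=n0

idom(n5) = n0

Answer: n0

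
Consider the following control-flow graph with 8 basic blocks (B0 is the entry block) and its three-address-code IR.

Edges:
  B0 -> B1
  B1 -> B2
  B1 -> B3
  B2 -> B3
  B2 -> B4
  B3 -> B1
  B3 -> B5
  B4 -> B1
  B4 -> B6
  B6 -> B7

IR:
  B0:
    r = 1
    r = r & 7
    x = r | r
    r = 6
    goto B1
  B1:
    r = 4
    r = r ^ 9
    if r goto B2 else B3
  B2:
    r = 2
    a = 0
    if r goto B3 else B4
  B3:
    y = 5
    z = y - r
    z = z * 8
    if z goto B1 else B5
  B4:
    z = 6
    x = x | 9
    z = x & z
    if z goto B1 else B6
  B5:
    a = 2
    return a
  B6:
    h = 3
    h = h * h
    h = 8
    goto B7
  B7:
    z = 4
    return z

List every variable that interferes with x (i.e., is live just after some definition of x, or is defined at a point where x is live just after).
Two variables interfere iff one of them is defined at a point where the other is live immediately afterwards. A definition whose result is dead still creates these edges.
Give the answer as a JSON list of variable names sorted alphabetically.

def/use:
  B0: {r,x} / ∅
  B1: {r} / ∅
  B2: {a,r} / ∅
  B3: {y,z} / {r}
  B4: {x,z} / {x}
  B5: {a} / ∅
  B6: {h} / ∅
  B7: {z} / ∅

Liveness:
  B0: in=∅ out={x}
  B1: in={x} out={r,x}
  B2: in={x} out={r,x}
  B3: in={r,x} out={x}
  B4: in={x} out={x}
  B5: in=∅ out=∅
  B6: in=∅ out=∅
  B7: in=∅ out=∅

Interference:
  a — {r,x}
  h — ∅
  r — {a,x,y}
  x — {a,r,y,z}
  y — {r,x}
  z — {x}

N(x) = ["a", "r", "y", "z"]

Answer: ["a", "r", "y", "z"]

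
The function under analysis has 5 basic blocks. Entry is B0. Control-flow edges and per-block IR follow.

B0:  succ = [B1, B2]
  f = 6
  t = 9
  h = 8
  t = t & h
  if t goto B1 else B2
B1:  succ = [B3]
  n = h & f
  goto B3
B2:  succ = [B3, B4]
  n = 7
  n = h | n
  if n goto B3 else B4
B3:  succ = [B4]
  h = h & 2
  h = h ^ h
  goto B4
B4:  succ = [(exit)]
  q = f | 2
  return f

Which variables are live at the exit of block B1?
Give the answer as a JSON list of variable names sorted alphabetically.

Answer: ["f", "h"]

Working:
def/use:
  B0: def={f,h,t} ue=∅
  B1: def={n} ue={f,h}
  B2: def={n} ue={h}
  B3: def={h} ue={h}
  B4: def={q} ue={f}

Liveness:
  B0: in=∅ out={f,h}
  B1: in={f,h} out={f,h}
  B2: in={f,h} out={f,h}
  B3: in={f,h} out={f}
  B4: in={f} out=∅

live-out(B1) = ["f", "h"]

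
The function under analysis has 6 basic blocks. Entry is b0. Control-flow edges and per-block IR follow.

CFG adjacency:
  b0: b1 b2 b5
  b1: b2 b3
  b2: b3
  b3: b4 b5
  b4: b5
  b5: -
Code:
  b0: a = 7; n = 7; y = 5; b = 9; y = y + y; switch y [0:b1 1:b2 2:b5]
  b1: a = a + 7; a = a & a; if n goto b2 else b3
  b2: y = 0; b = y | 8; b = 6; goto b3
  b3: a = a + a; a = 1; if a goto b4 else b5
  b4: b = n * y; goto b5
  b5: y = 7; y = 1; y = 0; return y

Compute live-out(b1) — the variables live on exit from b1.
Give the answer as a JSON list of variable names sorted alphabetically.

def/use:
  b0: def={a,b,n,y} ue=∅
  b1: def={a} ue={a,n}
  b2: def={b,y} ue=∅
  b3: def={a} ue={a}
  b4: def={b} ue={n,y}
  b5: def={y} ue=∅

Live sets:
  b0 li=∅ lo={a,n,y}
  b1 li={a,n,y} lo={a,n,y}
  b2 li={a,n} lo={a,n,y}
  b3 li={a,n,y} lo={n,y}
  b4 li={n,y} lo=∅
  b5 li=∅ lo=∅

live-out(b1) = ["a", "n", "y"]

Answer: ["a", "n", "y"]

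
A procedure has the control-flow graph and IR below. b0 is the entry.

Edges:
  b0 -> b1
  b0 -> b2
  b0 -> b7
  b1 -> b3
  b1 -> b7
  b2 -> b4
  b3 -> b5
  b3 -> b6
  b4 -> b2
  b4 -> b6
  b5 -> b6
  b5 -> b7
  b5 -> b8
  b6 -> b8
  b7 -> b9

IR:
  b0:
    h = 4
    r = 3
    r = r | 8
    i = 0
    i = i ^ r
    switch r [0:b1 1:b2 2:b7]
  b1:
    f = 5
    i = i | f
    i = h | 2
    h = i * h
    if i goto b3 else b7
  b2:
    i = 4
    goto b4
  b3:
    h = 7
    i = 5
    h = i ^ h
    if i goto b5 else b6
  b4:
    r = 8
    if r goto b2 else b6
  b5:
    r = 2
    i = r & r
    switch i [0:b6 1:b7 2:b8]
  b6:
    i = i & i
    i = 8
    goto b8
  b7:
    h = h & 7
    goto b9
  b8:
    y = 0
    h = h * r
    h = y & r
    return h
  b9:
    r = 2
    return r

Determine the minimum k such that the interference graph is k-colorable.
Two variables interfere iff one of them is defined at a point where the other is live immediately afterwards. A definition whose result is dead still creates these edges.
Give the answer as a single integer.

Answer: 4

Working:
def/use:
  b0: def={h,i,r} ue=∅
  b1: def={f,h,i} ue={h,i}
  b2: def={i} ue=∅
  b3: def={h,i} ue=∅
  b4: def={r} ue=∅
  b5: def={i,r} ue=∅
  b6: def={i} ue={i}
  b7: def={h} ue={h}
  b8: def={h,y} ue={h,r}
  b9: def={r} ue=∅

Liveness:
  b0: in=∅ out={h,i,r}
  b1: in={h,i,r} out={h,r}
  b2: in={h} out={h,i}
  b3: in={r} out={h,i,r}
  b4: in={h,i} out={h,i,r}
  b5: in={h} out={h,i,r}
  b6: in={h,i,r} out={h,r}
  b7: in={h} out=∅
  b8: in={h,r} out=∅
  b9: in=∅ out=∅

Interference:
  f↔{h,i,r}
  h↔{f,i,r,y}
  i↔{f,h,r}
  r↔{f,h,i,y}
  y↔{h,r}

Colouring:
  clique {f,h,i,r} ⇒ need ≥ 4
  4-colouring: c0={h}  c1={r}  c2={f,y}  c3={i}
  χ = 4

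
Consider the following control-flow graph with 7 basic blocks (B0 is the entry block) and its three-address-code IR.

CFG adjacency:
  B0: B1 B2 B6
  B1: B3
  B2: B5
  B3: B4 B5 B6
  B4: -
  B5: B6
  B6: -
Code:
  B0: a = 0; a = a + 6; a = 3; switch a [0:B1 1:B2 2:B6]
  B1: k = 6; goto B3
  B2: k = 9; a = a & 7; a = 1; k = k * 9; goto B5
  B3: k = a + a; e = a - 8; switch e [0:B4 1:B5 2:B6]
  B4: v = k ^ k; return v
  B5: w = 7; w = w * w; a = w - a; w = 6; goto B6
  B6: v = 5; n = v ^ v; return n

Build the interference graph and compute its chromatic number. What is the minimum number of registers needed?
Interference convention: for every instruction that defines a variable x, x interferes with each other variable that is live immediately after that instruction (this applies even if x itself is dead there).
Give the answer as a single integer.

Answer: 3

Analysis:
def/use:
  B0: def={a} ue=∅
  B1: def={k} ue=∅
  B2: def={a,k} ue={a}
  B3: def={e,k} ue={a}
  B4: def={v} ue={k}
  B5: def={a,w} ue={a}
  B6: def={n,v} ue=∅

Backward fixpoint:
  B0: in=∅ out={a}
  B1: in={a} out={a}
  B2: in={a} out={a}
  B3: in={a} out={a,k}
  B4: in={k} out=∅
  B5: in={a} out=∅
  B6: in=∅ out=∅

Interfere edges:
  a — {e,k,w}
  e — {a,k}
  k — {a,e}
  n — ∅
  v — ∅
  w — {a}

Registers:
  lower bound: {a,e,k} mutually conflict ⇒ χ ≥ 3
  3-colouring: R0={a,n,v}  R1={e,w}  R2={k}
  χ = 3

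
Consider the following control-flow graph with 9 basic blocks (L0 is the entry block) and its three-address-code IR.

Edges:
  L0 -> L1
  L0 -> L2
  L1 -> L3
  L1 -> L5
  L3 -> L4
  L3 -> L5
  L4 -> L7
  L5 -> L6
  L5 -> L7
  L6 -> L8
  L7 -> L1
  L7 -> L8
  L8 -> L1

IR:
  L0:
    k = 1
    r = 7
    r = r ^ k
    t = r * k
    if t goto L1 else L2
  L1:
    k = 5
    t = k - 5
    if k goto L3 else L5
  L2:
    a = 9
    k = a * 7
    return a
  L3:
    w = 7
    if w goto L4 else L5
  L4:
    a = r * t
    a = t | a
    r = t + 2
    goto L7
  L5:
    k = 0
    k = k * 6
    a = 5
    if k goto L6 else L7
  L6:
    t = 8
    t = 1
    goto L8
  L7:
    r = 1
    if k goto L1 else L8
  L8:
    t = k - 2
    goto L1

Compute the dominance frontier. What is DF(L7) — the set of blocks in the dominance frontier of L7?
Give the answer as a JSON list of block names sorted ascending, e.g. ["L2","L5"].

idom tree: L1←L0 L2←L0 L3←L1 L4←L3 L5←L1 L6←L5 L7←L1 L8←L1
Join-block Dom:
  L1: preds {L0,L7,L8}: {L0} ∩ {L0,L1,L7} ∩ {L0,L1,L8} = {L0}; idom=L0
  L5: preds {L1,L3}: {L0,L1} ∩ {L0,L1,L3} = {L0,L1}; idom=L1
  L7: preds {L4,L5}: {L0,L1,L3,L4} ∩ {L0,L1,L5} = {L0,L1}; idom=L1
  L8: preds {L6,L7}: {L0,L1,L5,L6} ∩ {L0,L1,L7} = {L0,L1}; idom=L1

DF walk-up:
  join L1 pred L0: · stop@L0
  join L1 pred L7: L7→L1 stop@L0
  join L1 pred L8: L8→L1 stop@L0
  join L5 pred L1: · stop@L1
  join L5 pred L3: L3 stop@L1
  join L7 pred L4: L4→L3 stop@L1
  join L7 pred L5: L5 stop@L1
  join L8 pred L6: L6→L5 stop@L1
  join L8 pred L7: L7 stop@L1
  L0 → ∅
  L1 → {L1}
  L2 → ∅
  L3 → {L5,L7}
  L4 → {L7}
  L5 → {L7,L8}
  L6 → {L8}
  L7 → {L1,L8}
  L8 → {L1}

DF(L7) = ["L1", "L8"]

Answer: ["L1", "L8"]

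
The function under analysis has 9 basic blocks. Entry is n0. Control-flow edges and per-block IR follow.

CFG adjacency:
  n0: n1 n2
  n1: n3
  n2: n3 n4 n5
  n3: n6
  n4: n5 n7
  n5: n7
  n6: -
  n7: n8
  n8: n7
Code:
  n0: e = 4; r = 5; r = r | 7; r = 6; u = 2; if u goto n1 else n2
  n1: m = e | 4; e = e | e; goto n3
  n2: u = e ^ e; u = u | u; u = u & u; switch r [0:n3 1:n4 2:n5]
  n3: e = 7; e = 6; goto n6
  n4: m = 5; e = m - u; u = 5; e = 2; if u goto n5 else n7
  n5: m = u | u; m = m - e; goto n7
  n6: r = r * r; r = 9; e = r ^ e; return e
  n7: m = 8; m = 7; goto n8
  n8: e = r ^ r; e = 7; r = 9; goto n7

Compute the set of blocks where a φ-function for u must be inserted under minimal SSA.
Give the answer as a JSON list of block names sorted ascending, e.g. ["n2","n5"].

Answer: ["n3", "n5", "n7"]

Working:
idom tree: n1←n0 n2←n0 n3←n0 n4←n2 n5←n2 n6←n3 n7←n2 n8←n7
Dom∩ at merges:
  n3: preds {n1,n2}: {n0,n1} ∩ {n0,n2} = {n0}; idom=n0
  n5: preds {n2,n4}: {n0,n2} ∩ {n0,n2,n4} = {n0,n2}; idom=n2
  n7: preds {n4,n5,n8}: {n0,n2,n4} ∩ {n0,n2,n5} ∩ {n0,n2,n7,n8} = {n0,n2}; idom=n2

DF walk-up:
  join n3 pred n1: n1 stop@n0
  join n3 pred n2: n2 stop@n0
  join n5 pred n2: · stop@n2
  join n5 pred n4: n4 stop@n2
  join n7 pred n4: n4 stop@n2
  join n7 pred n5: n5 stop@n2
  join n7 pred n8: n8→n7 stop@n2
  n0 → ∅
  n1 → {n3}
  n2 → {n3}
  n3 → ∅
  n4 → {n5,n7}
  n5 → {n7}
  n6 → ∅
  n7 → {n7}
  n8 → {n7}

φ for u: defs {n0,n2,n4}
  DF⁺ = {n3,n5,n7}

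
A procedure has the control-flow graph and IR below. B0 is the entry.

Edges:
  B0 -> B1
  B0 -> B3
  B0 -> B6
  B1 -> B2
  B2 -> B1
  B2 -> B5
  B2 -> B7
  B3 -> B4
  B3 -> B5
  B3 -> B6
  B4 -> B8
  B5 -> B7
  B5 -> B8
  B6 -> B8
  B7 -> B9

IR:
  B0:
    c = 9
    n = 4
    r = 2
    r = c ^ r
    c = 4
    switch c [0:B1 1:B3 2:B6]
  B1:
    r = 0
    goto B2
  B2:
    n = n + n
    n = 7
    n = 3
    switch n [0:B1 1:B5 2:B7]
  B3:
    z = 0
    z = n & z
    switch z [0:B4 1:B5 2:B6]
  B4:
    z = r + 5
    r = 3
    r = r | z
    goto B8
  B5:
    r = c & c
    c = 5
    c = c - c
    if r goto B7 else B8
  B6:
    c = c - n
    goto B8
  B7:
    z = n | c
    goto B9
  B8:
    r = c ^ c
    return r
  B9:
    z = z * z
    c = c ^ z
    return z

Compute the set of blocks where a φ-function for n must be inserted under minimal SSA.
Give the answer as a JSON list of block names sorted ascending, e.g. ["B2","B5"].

Answer: ["B1", "B5", "B7", "B8"]

Derivation:
idom tree: B1←B0 B2←B1 B3←B0 B4←B3 B5←B0 B6←B0 B7←B0 B8←B0 B9←B7
Join-block Dom:
  B1: preds {B0,B2}: {B0} ∩ {B0,B1,B2} = {B0}; idom=B0
  B5: preds {B2,B3}: {B0,B1,B2} ∩ {B0,B3} = {B0}; idom=B0
  B6: preds {B0,B3}: {B0} ∩ {B0,B3} = {B0}; idom=B0
  B7: preds {B2,B5}: {B0,B1,B2} ∩ {B0,B5} = {B0}; idom=B0
  B8: preds {B4,B5,B6}: {B0,B3,B4} ∩ {B0,B5} ∩ {B0,B6} = {B0}; idom=B0

Frontier:
  join B1 pred B0: · stop@B0
  join B1 pred B2: B2→B1 stop@B0
  join B5 pred B2: B2→B1 stop@B0
  join B5 pred B3: B3 stop@B0
  join B6 pred B0: · stop@B0
  join B6 pred B3: B3 stop@B0
  join B7 pred B2: B2→B1 stop@B0
  join B7 pred B5: B5 stop@B0
  join B8 pred B4: B4→B3 stop@B0
  join B8 pred B5: B5 stop@B0
  join B8 pred B6: B6 stop@B0
  B0 → ∅
  B1 → {B1,B5,B7}
  B2 → {B1,B5,B7}
  B3 → {B5,B6,B8}
  B4 → {B8}
  B5 → {B7,B8}
  B6 → {B8}
  B7 → ∅
  B8 → ∅
  B9 → ∅

φ for n: defs {B0,B2}
  DF⁺ = {B1,B5,B7,B8}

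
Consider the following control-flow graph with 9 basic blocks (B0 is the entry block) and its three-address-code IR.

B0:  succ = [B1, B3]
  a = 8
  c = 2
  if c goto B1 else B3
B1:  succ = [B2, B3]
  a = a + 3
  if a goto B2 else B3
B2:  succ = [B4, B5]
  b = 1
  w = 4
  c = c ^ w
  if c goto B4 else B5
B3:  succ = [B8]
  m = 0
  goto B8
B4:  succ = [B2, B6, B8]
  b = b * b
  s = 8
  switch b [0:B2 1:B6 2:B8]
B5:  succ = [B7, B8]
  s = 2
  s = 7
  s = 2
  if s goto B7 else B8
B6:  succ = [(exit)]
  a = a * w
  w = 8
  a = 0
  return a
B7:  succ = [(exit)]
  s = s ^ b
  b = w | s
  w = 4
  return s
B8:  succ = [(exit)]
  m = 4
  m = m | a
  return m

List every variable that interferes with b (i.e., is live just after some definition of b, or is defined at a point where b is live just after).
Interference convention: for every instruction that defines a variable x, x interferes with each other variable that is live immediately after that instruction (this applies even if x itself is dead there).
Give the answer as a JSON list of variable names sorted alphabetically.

Per-block:
  B0: def={a,c} ue=∅
  B1: def={a} ue={a}
  B2: def={b,c,w} ue={c}
  B3: def={m} ue=∅
  B4: def={b,s} ue={b}
  B5: def={s} ue=∅
  B6: def={a,w} ue={a,w}
  B7: def={b,s,w} ue={b,s,w}
  B8: def={m} ue={a}

Backward fixpoint:
  B0 li=∅ lo={a,c}
  B1 li={a,c} lo={a,c}
  B2 li={a,c} lo={a,b,c,w}
  B3 li={a} lo={a}
  B4 li={a,b,c,w} lo={a,c,w}
  B5 li={a,b,w} lo={a,b,s,w}
  B6 li={a,w} lo=∅
  B7 li={b,s,w} lo=∅
  B8 li={a} lo=∅

Conflict graph:
  a: {b,c,m,s,w}
  b: {a,c,s,w}
  c: {a,b,s,w}
  m: {a}
  s: {a,b,c,w}
  w: {a,b,c,s}

N(b) = ["a", "c", "s", "w"]

Answer: ["a", "c", "s", "w"]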